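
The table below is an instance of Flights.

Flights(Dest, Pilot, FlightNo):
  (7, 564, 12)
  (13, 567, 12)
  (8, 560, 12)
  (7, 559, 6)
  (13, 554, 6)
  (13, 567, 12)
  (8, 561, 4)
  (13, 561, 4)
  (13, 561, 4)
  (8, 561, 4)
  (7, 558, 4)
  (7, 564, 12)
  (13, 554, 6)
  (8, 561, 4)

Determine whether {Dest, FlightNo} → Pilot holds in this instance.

(Dest=7, FlightNo=12): 2 rows → Pilot = 564, 564 ✓
(Dest=13, FlightNo=12): 2 rows → Pilot = 567, 567 ✓
(Dest=8, FlightNo=12): 1 row → Pilot = 560 ✓
(Dest=7, FlightNo=6): 1 row → Pilot = 559 ✓
(Dest=13, FlightNo=6): 2 rows → Pilot = 554, 554 ✓
(Dest=8, FlightNo=4): 3 rows → Pilot = 561, 561, 561 ✓
(Dest=13, FlightNo=4): 2 rows → Pilot = 561, 561 ✓
(Dest=7, FlightNo=4): 1 row → Pilot = 558 ✓
Every {Dest, FlightNo} value is associated with a single Pilot value, so {Dest, FlightNo} → Pilot holds.

Yes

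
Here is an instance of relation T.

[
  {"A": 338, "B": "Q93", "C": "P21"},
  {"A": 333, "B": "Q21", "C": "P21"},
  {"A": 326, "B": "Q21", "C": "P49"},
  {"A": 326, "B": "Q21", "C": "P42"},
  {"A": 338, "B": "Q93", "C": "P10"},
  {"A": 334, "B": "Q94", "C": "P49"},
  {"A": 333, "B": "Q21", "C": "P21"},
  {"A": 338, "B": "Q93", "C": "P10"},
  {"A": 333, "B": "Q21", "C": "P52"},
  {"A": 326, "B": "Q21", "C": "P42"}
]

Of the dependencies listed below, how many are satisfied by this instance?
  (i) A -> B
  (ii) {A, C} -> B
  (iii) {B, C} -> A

3

(i) A -> B: every LHS value maps to a single RHS value — holds.
(ii) {A, C} -> B: every LHS value maps to a single RHS value — holds.
(iii) {B, C} -> A: every LHS value maps to a single RHS value — holds.
3 of the 3 dependencies hold.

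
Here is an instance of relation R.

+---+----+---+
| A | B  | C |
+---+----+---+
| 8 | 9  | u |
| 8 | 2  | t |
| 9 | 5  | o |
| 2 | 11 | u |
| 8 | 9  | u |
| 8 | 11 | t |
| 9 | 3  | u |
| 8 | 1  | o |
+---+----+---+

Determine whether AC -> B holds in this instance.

No

(A=8, C=u): 2 rows → B = 9, 9 ✓
(A=8, C=t): 2 rows → B takes values {2, 11} — violation
(A=9, C=o): 1 row → B = 5 ✓
(A=2, C=u): 1 row → B = 11 ✓
(A=9, C=u): 1 row → B = 3 ✓
(A=8, C=o): 1 row → B = 1 ✓
Two rows agree on AC but differ on B, so AC -> B does not hold.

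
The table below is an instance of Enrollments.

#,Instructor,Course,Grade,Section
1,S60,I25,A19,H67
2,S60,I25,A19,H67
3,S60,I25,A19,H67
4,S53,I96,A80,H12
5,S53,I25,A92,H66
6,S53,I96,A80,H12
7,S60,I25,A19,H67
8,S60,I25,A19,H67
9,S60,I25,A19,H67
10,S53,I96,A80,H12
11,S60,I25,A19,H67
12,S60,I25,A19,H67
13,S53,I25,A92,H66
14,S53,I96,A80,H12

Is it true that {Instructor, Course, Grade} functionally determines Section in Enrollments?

(Instructor=S60, Course=I25, Grade=A19): rows 1, 2, 3, 7, 8, 9, 11, 12 → Section = H67, H67, H67, H67, H67, H67, H67, H67 ✓
(Instructor=S53, Course=I96, Grade=A80): rows 4, 6, 10, 14 → Section = H12, H12, H12, H12 ✓
(Instructor=S53, Course=I25, Grade=A92): rows 5, 13 → Section = H66, H66 ✓
Every {Instructor, Course, Grade} value is associated with a single Section value, so {Instructor, Course, Grade} → Section holds.

Yes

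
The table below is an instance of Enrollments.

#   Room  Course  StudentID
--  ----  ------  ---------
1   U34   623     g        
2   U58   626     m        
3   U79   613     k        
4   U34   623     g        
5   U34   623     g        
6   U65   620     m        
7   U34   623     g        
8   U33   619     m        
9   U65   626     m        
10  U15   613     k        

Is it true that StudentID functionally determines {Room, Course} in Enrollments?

No

StudentID=g: rows 1, 4, 5, 7 → {Room,Course} = (U34, 623), (U34, 623), (U34, 623), (U34, 623) ✓
StudentID=m: rows 2, 6, 8, 9 → {Room,Course} takes values {(U58, 626), (U65, 620), (U33, 619), (U65, 626)} — violation
StudentID=k: rows 3, 10 → {Room,Course} takes values {(U79, 613), (U15, 613)} — violation
Two rows agree on StudentID but differ on {Room, Course}, so StudentID → {Room, Course} does not hold.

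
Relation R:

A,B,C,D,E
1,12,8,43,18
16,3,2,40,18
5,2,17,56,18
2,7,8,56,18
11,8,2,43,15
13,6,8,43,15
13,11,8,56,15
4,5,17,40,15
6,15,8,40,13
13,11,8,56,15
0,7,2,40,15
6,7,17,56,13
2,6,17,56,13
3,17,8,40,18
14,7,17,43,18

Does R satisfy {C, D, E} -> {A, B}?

(C=8, D=43, E=18): 1 row → {A,B} = (1, 12) ✓
(C=2, D=40, E=18): 1 row → {A,B} = (16, 3) ✓
(C=17, D=56, E=18): 1 row → {A,B} = (5, 2) ✓
(C=8, D=56, E=18): 1 row → {A,B} = (2, 7) ✓
(C=2, D=43, E=15): 1 row → {A,B} = (11, 8) ✓
(C=8, D=43, E=15): 1 row → {A,B} = (13, 6) ✓
(C=8, D=56, E=15): 2 rows → {A,B} = (13, 11), (13, 11) ✓
(C=17, D=40, E=15): 1 row → {A,B} = (4, 5) ✓
(C=8, D=40, E=13): 1 row → {A,B} = (6, 15) ✓
(C=2, D=40, E=15): 1 row → {A,B} = (0, 7) ✓
(C=17, D=56, E=13): 2 rows → {A,B} takes values {(6, 7), (2, 6)} — violation
(C=8, D=40, E=18): 1 row → {A,B} = (3, 17) ✓
(C=17, D=43, E=18): 1 row → {A,B} = (14, 7) ✓
Two rows agree on {C, D, E} but differ on {A, B}, so {C, D, E} -> {A, B} does not hold.

No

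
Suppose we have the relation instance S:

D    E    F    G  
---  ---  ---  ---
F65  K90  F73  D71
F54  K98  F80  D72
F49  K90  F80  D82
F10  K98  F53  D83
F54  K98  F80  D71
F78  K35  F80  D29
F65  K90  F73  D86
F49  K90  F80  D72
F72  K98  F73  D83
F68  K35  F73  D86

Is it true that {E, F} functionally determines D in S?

(E=K90, F=F73): 2 rows → D = F65, F65 ✓
(E=K98, F=F80): 2 rows → D = F54, F54 ✓
(E=K90, F=F80): 2 rows → D = F49, F49 ✓
(E=K98, F=F53): 1 row → D = F10 ✓
(E=K35, F=F80): 1 row → D = F78 ✓
(E=K98, F=F73): 1 row → D = F72 ✓
(E=K35, F=F73): 1 row → D = F68 ✓
Every {E, F} value is associated with a single D value, so {E, F} → D holds.

Yes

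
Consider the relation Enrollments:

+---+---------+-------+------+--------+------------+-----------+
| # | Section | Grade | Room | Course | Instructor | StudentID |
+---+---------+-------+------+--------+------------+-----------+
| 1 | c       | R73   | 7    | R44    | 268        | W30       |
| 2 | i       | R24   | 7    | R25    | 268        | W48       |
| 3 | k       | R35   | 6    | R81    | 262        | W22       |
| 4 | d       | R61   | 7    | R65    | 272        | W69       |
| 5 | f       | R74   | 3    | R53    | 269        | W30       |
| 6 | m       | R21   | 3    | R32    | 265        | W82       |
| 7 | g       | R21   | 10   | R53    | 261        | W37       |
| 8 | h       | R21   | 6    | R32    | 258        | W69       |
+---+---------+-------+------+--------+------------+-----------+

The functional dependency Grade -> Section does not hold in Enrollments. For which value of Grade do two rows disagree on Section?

Grade=R73: row 1 → Section = c ✓
Grade=R24: row 2 → Section = i ✓
Grade=R35: row 3 → Section = k ✓
Grade=R61: row 4 → Section = d ✓
Grade=R74: row 5 → Section = f ✓
Grade=R21: rows 6, 7, 8 → Section takes values {m, g, h} — violation
The only Grade value with inconsistent Section is Grade=R21.

R21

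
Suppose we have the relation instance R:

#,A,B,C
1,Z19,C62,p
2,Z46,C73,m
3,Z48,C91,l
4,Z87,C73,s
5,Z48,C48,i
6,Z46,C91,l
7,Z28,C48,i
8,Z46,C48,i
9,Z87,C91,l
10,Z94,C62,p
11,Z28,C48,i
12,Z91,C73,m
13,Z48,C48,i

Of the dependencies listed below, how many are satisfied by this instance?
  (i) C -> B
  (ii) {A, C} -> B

2

(i) C -> B: every LHS value maps to a single RHS value — holds.
(ii) {A, C} -> B: every LHS value maps to a single RHS value — holds.
2 of the 2 dependencies hold.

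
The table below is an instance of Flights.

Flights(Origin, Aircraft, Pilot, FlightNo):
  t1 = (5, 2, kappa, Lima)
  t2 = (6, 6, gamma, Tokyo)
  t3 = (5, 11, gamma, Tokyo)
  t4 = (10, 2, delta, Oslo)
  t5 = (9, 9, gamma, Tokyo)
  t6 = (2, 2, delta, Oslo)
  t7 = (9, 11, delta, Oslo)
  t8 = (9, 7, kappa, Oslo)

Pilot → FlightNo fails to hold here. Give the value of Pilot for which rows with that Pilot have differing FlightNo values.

kappa

Pilot=kappa: rows 1, 8 → FlightNo takes values {Lima, Oslo} — violation
Pilot=gamma: rows 2, 3, 5 → FlightNo = Tokyo, Tokyo, Tokyo ✓
Pilot=delta: rows 4, 6, 7 → FlightNo = Oslo, Oslo, Oslo ✓
The only Pilot value with inconsistent FlightNo is Pilot=kappa.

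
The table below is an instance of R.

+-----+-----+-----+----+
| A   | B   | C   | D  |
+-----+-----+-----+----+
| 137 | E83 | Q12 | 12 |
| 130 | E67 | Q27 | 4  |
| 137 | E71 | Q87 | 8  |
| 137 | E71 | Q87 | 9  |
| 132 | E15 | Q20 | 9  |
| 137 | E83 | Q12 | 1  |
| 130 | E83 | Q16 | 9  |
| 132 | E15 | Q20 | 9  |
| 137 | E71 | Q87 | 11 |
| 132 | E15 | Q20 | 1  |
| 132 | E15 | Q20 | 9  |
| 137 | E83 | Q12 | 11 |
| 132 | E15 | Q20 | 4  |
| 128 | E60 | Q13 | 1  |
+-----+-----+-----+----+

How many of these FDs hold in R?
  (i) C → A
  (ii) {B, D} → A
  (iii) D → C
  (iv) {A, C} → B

(i) C → A: every LHS value maps to a single RHS value — holds.
(ii) {B, D} → A: every LHS value maps to a single RHS value — holds.
(iii) D → C: D=4: 2 rows → C takes values {Q27, Q20} — violation; D=9: 5 rows → C takes values {Q87, Q20, Q16} — violation; D=1: 3 rows → C takes values {Q12, Q20, Q13} — violation; D=11: 2 rows → C takes values {Q87, Q12} — violation — fails.
(iv) {A, C} → B: every LHS value maps to a single RHS value — holds.
3 of the 4 dependencies hold.

3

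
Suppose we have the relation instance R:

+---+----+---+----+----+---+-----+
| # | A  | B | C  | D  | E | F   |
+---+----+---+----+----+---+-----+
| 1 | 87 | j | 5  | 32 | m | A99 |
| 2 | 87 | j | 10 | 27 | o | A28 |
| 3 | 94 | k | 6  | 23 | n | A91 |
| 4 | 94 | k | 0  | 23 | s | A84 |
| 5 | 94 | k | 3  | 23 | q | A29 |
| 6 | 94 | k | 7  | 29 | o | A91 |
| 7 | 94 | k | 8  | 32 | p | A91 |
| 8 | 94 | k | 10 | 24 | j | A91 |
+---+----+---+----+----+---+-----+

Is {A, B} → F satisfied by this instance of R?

(A=87, B=j): rows 1, 2 → F takes values {A99, A28} — violation
(A=94, B=k): rows 3, 4, 5, 6, 7, 8 → F takes values {A91, A84, A29} — violation
Two rows agree on {A, B} but differ on F, so {A, B} → F does not hold.

No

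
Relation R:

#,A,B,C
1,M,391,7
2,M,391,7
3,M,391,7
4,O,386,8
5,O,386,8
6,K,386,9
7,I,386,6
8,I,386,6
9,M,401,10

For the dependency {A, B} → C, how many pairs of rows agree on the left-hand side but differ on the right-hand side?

(A=M, B=391): all 3 rows agree on C — 0 pairs.
(A=O, B=386): all 2 rows agree on C — 0 pairs.
(A=I, B=386): all 2 rows agree on C — 0 pairs.

0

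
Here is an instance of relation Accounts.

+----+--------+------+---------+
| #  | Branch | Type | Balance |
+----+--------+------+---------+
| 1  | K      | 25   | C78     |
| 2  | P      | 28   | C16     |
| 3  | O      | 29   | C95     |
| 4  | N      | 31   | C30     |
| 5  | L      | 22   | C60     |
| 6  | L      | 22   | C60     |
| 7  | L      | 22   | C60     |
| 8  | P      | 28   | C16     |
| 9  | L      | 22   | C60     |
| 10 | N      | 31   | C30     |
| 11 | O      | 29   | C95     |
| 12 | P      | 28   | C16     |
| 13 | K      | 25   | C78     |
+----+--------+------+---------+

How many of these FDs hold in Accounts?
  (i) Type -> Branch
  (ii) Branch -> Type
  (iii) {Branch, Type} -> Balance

3

(i) Type -> Branch: every LHS value maps to a single RHS value — holds.
(ii) Branch -> Type: every LHS value maps to a single RHS value — holds.
(iii) {Branch, Type} -> Balance: every LHS value maps to a single RHS value — holds.
3 of the 3 dependencies hold.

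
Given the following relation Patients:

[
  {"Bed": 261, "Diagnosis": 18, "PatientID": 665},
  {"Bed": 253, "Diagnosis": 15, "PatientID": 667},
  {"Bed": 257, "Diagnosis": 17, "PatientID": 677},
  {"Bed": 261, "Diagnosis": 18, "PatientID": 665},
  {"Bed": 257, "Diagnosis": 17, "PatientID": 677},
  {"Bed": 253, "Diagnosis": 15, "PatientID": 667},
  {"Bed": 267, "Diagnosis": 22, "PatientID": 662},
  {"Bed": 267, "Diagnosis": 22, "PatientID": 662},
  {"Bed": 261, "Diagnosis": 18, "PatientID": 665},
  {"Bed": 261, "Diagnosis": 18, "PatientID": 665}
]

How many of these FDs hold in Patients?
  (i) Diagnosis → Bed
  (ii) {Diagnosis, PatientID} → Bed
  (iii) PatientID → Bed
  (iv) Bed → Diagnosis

(i) Diagnosis → Bed: every LHS value maps to a single RHS value — holds.
(ii) {Diagnosis, PatientID} → Bed: every LHS value maps to a single RHS value — holds.
(iii) PatientID → Bed: every LHS value maps to a single RHS value — holds.
(iv) Bed → Diagnosis: every LHS value maps to a single RHS value — holds.
4 of the 4 dependencies hold.

4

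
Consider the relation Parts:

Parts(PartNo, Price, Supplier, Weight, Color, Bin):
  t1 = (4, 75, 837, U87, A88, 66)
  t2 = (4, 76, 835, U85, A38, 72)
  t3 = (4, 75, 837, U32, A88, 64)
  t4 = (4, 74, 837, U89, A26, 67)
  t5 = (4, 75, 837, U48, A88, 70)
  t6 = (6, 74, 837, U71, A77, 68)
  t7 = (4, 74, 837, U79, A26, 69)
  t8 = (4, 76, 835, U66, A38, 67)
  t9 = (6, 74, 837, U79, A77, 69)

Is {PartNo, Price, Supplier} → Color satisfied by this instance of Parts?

(PartNo=4, Price=75, Supplier=837): rows 1, 3, 5 → Color = A88, A88, A88 ✓
(PartNo=4, Price=76, Supplier=835): rows 2, 8 → Color = A38, A38 ✓
(PartNo=4, Price=74, Supplier=837): rows 4, 7 → Color = A26, A26 ✓
(PartNo=6, Price=74, Supplier=837): rows 6, 9 → Color = A77, A77 ✓
Every {PartNo, Price, Supplier} value is associated with a single Color value, so {PartNo, Price, Supplier} → Color holds.

Yes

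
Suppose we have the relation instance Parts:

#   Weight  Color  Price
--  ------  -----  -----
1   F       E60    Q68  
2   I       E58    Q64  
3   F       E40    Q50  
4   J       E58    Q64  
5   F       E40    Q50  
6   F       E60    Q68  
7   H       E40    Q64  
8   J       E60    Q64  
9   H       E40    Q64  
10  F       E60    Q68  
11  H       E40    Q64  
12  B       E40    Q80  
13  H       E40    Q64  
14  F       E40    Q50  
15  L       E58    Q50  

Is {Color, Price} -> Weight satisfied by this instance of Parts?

(Color=E60, Price=Q68): rows 1, 6, 10 → Weight = F, F, F ✓
(Color=E58, Price=Q64): rows 2, 4 → Weight takes values {I, J} — violation
(Color=E40, Price=Q50): rows 3, 5, 14 → Weight = F, F, F ✓
(Color=E40, Price=Q64): rows 7, 9, 11, 13 → Weight = H, H, H, H ✓
(Color=E60, Price=Q64): row 8 → Weight = J ✓
(Color=E40, Price=Q80): row 12 → Weight = B ✓
(Color=E58, Price=Q50): row 15 → Weight = L ✓
Two rows agree on {Color, Price} but differ on Weight, so {Color, Price} -> Weight does not hold.

No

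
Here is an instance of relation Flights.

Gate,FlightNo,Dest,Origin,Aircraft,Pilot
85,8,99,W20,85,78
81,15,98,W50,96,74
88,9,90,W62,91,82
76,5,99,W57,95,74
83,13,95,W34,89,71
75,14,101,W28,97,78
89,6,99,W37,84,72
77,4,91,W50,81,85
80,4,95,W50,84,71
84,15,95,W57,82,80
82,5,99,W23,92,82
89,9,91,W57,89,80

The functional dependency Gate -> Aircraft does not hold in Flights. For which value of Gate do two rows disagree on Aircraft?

89

Gate=85: 1 row → Aircraft = 85 ✓
Gate=81: 1 row → Aircraft = 96 ✓
Gate=88: 1 row → Aircraft = 91 ✓
Gate=76: 1 row → Aircraft = 95 ✓
Gate=83: 1 row → Aircraft = 89 ✓
Gate=75: 1 row → Aircraft = 97 ✓
Gate=89: 2 rows → Aircraft takes values {84, 89} — violation
Gate=77: 1 row → Aircraft = 81 ✓
Gate=80: 1 row → Aircraft = 84 ✓
Gate=84: 1 row → Aircraft = 82 ✓
Gate=82: 1 row → Aircraft = 92 ✓
The only Gate value with inconsistent Aircraft is Gate=89.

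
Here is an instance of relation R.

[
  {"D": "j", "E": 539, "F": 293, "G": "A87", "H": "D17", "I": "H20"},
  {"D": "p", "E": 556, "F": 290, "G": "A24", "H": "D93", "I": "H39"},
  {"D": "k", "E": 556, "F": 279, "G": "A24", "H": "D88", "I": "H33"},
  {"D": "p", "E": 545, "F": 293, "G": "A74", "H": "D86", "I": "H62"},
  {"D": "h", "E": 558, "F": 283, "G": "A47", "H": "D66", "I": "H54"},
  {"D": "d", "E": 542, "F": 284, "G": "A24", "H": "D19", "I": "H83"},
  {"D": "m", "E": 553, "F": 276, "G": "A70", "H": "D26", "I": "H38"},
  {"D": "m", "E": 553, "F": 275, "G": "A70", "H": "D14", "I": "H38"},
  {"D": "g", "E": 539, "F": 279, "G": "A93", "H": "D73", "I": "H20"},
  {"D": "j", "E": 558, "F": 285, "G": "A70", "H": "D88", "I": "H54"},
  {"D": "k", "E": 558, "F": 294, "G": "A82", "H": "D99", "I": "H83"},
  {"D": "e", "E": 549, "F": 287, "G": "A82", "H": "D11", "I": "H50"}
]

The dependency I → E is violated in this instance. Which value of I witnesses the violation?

I=H20: 2 rows → E = 539, 539 ✓
I=H39: 1 row → E = 556 ✓
I=H33: 1 row → E = 556 ✓
I=H62: 1 row → E = 545 ✓
I=H54: 2 rows → E = 558, 558 ✓
I=H83: 2 rows → E takes values {542, 558} — violation
I=H38: 2 rows → E = 553, 553 ✓
I=H50: 1 row → E = 549 ✓
The only I value with inconsistent E is I=H83.

H83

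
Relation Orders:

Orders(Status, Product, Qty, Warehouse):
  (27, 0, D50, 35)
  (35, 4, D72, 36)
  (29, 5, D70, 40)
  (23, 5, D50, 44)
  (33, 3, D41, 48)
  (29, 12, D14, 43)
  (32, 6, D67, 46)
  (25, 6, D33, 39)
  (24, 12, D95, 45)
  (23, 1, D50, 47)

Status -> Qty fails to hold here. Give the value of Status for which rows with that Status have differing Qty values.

Status=27: 1 row → Qty = D50 ✓
Status=35: 1 row → Qty = D72 ✓
Status=29: 2 rows → Qty takes values {D70, D14} — violation
Status=23: 2 rows → Qty = D50, D50 ✓
Status=33: 1 row → Qty = D41 ✓
Status=32: 1 row → Qty = D67 ✓
Status=25: 1 row → Qty = D33 ✓
Status=24: 1 row → Qty = D95 ✓
The only Status value with inconsistent Qty is Status=29.

29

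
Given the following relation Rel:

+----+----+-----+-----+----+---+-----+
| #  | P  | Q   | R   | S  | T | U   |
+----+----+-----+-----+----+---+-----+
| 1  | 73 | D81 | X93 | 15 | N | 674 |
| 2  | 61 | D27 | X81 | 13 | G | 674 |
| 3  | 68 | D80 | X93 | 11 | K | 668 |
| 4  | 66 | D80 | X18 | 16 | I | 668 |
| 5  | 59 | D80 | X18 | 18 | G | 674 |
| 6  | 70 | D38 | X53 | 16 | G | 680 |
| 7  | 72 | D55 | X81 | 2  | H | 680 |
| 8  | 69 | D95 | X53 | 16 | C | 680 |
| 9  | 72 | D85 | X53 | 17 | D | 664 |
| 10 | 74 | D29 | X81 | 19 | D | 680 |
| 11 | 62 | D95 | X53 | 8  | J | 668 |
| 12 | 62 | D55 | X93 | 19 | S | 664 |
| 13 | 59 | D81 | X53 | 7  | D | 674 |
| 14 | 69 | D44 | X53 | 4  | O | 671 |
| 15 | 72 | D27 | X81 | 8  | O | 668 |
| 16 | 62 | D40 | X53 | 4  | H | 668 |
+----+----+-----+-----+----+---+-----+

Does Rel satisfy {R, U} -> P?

No

(R=X93, U=674): row 1 → P = 73 ✓
(R=X81, U=674): row 2 → P = 61 ✓
(R=X93, U=668): row 3 → P = 68 ✓
(R=X18, U=668): row 4 → P = 66 ✓
(R=X18, U=674): row 5 → P = 59 ✓
(R=X53, U=680): rows 6, 8 → P takes values {70, 69} — violation
(R=X81, U=680): rows 7, 10 → P takes values {72, 74} — violation
(R=X53, U=664): row 9 → P = 72 ✓
(R=X53, U=668): rows 11, 16 → P = 62, 62 ✓
(R=X93, U=664): row 12 → P = 62 ✓
(R=X53, U=674): row 13 → P = 59 ✓
(R=X53, U=671): row 14 → P = 69 ✓
(R=X81, U=668): row 15 → P = 72 ✓
Two rows agree on {R, U} but differ on P, so {R, U} -> P does not hold.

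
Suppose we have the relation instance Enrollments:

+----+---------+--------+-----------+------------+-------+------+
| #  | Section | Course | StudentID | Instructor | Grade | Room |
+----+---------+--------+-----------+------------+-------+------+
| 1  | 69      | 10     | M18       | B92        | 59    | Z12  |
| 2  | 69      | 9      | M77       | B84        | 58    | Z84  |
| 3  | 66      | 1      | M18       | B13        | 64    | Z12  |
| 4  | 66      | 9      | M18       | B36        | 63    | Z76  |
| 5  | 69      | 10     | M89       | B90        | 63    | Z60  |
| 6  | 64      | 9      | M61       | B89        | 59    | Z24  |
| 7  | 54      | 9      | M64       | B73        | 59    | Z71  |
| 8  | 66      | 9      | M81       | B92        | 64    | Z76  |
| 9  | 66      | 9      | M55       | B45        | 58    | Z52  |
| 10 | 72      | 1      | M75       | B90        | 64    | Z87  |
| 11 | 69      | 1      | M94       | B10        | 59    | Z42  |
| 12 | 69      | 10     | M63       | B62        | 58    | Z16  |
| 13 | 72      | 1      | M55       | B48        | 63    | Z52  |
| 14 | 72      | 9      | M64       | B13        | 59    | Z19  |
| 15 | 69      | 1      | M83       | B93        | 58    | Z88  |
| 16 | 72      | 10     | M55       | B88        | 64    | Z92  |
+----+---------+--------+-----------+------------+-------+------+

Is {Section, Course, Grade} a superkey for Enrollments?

All 16 rows have distinct {Section, Course, Grade} values, so {Section, Course, Grade} → (all attributes) holds and {Section, Course, Grade} is a superkey.

Yes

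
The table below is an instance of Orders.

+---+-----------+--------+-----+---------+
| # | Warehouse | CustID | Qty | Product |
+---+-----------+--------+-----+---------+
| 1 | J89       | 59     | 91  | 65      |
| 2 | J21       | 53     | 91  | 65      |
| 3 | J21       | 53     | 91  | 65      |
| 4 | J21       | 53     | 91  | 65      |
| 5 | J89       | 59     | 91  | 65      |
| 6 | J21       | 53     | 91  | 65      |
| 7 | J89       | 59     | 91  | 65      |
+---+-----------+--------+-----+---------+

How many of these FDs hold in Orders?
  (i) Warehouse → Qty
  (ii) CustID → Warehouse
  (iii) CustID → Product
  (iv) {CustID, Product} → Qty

(i) Warehouse → Qty: every LHS value maps to a single RHS value — holds.
(ii) CustID → Warehouse: every LHS value maps to a single RHS value — holds.
(iii) CustID → Product: every LHS value maps to a single RHS value — holds.
(iv) {CustID, Product} → Qty: every LHS value maps to a single RHS value — holds.
4 of the 4 dependencies hold.

4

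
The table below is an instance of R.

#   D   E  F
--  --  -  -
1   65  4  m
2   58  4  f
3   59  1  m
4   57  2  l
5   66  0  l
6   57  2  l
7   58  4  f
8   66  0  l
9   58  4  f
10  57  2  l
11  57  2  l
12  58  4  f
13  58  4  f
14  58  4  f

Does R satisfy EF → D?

(E=4, F=m): row 1 → D = 65 ✓
(E=4, F=f): rows 2, 7, 9, 12, 13, 14 → D = 58, 58, 58, 58, 58, 58 ✓
(E=1, F=m): row 3 → D = 59 ✓
(E=2, F=l): rows 4, 6, 10, 11 → D = 57, 57, 57, 57 ✓
(E=0, F=l): rows 5, 8 → D = 66, 66 ✓
Every EF value is associated with a single D value, so EF → D holds.

Yes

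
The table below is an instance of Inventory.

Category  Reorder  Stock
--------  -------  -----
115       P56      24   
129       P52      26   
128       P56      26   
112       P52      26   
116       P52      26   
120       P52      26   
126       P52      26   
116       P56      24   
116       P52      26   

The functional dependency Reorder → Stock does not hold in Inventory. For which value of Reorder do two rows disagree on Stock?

P56

Reorder=P56: 3 rows → Stock takes values {24, 26} — violation
Reorder=P52: 6 rows → Stock = 26, 26, 26, 26, 26, 26 ✓
The only Reorder value with inconsistent Stock is Reorder=P56.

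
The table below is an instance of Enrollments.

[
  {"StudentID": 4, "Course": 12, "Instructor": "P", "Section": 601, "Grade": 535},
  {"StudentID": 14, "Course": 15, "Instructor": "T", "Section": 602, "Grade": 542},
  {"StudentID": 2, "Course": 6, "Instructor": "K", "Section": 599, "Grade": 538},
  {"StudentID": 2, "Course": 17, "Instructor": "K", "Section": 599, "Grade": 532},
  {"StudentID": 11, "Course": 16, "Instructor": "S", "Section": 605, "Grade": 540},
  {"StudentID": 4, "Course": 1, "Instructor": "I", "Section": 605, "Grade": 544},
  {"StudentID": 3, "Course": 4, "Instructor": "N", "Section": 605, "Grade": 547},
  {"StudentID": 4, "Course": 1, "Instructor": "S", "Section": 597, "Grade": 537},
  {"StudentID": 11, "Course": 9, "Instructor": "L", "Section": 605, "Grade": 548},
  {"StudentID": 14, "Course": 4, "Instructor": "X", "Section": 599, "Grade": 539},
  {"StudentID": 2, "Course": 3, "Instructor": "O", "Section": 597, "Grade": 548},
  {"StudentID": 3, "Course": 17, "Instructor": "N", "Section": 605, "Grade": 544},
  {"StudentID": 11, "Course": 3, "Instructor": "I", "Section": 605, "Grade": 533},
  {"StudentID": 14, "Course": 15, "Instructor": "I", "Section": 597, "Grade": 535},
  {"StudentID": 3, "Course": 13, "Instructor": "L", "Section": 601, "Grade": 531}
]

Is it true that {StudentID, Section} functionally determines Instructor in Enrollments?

(StudentID=4, Section=601): 1 row → Instructor = P ✓
(StudentID=14, Section=602): 1 row → Instructor = T ✓
(StudentID=2, Section=599): 2 rows → Instructor = K, K ✓
(StudentID=11, Section=605): 3 rows → Instructor takes values {S, L, I} — violation
(StudentID=4, Section=605): 1 row → Instructor = I ✓
(StudentID=3, Section=605): 2 rows → Instructor = N, N ✓
(StudentID=4, Section=597): 1 row → Instructor = S ✓
(StudentID=14, Section=599): 1 row → Instructor = X ✓
(StudentID=2, Section=597): 1 row → Instructor = O ✓
(StudentID=14, Section=597): 1 row → Instructor = I ✓
(StudentID=3, Section=601): 1 row → Instructor = L ✓
Two rows agree on {StudentID, Section} but differ on Instructor, so {StudentID, Section} -> Instructor does not hold.

No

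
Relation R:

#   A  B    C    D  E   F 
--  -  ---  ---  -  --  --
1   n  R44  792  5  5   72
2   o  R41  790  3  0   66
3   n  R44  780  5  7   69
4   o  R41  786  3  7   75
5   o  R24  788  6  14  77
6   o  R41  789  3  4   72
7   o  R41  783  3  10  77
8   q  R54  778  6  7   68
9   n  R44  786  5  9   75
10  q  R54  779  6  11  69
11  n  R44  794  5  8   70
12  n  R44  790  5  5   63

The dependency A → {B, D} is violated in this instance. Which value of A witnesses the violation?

o

A=n: rows 1, 3, 9, 11, 12 → {B,D} = (R44, 5), (R44, 5), (R44, 5), (R44, 5), (R44, 5) ✓
A=o: rows 2, 4, 5, 6, 7 → {B,D} takes values {(R41, 3), (R24, 6)} — violation
A=q: rows 8, 10 → {B,D} = (R54, 6), (R54, 6) ✓
The only A value with inconsistent RHS is A=o.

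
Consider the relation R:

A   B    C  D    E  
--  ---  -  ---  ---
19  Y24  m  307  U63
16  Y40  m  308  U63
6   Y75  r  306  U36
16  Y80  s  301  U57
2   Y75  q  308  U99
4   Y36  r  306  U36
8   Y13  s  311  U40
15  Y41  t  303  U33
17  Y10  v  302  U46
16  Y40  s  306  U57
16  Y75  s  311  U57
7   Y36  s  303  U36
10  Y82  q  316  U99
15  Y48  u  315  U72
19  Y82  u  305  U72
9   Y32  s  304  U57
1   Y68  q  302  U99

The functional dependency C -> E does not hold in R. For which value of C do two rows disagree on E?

s

C=m: 2 rows → E = U63, U63 ✓
C=r: 2 rows → E = U36, U36 ✓
C=s: 6 rows → E takes values {U57, U40, U36} — violation
C=q: 3 rows → E = U99, U99, U99 ✓
C=t: 1 row → E = U33 ✓
C=v: 1 row → E = U46 ✓
C=u: 2 rows → E = U72, U72 ✓
The only C value with inconsistent E is C=s.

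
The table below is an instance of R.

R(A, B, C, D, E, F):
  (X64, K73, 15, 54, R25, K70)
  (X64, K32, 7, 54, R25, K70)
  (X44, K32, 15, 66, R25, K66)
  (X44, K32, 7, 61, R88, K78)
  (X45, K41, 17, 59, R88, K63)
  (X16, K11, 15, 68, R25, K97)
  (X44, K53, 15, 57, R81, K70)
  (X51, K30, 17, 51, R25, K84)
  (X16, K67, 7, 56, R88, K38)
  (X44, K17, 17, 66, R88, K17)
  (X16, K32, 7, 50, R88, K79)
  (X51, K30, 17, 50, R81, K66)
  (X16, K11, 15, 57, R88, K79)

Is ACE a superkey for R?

Two distinct rows share (A=X16, C=7, E=R88), so ACE does not determine every attribute — not a superkey.

No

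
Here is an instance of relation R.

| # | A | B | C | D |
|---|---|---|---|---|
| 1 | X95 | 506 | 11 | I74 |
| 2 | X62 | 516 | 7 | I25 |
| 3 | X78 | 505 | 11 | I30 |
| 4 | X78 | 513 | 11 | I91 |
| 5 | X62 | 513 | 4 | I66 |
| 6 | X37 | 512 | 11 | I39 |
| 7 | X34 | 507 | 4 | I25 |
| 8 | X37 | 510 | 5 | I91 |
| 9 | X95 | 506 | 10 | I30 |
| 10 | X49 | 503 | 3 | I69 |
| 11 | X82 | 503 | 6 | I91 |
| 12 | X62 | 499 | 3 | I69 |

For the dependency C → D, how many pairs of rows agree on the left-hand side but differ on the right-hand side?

7

C=11: violating pairs (1,3), (1,4), (1,6), (3,4), (3,6), (4,6) — 6 pairs.
C=4: violating pairs (5,7) — 1 pair.
C=3: all 2 rows agree on D — 0 pairs.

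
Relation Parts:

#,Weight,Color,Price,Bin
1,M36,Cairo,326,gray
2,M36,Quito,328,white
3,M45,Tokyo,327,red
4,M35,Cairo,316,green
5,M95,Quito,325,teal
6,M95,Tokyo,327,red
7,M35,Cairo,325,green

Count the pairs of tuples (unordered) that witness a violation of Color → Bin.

Color=Cairo: violating pairs (1,4), (1,7) — 2 pairs.
Color=Quito: violating pairs (2,5) — 1 pair.
Color=Tokyo: all 2 rows agree on Bin — 0 pairs.

3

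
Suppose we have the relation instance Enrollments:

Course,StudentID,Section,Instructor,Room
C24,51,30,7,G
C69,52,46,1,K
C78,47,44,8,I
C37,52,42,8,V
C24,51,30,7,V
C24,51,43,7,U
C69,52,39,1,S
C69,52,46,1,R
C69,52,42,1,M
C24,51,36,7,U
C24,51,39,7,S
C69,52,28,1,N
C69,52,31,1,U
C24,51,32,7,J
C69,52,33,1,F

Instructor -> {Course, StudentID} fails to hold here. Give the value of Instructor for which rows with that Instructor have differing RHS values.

Instructor=7: 6 rows → {Course,StudentID} = (C24, 51), (C24, 51), (C24, 51), (C24, 51), (C24, 51), (C24, 51) ✓
Instructor=1: 7 rows → {Course,StudentID} = (C69, 52), (C69, 52), (C69, 52), (C69, 52), (C69, 52), (C69, 52), (C69, 52) ✓
Instructor=8: 2 rows → {Course,StudentID} takes values {(C78, 47), (C37, 52)} — violation
The only Instructor value with inconsistent RHS is Instructor=8.

8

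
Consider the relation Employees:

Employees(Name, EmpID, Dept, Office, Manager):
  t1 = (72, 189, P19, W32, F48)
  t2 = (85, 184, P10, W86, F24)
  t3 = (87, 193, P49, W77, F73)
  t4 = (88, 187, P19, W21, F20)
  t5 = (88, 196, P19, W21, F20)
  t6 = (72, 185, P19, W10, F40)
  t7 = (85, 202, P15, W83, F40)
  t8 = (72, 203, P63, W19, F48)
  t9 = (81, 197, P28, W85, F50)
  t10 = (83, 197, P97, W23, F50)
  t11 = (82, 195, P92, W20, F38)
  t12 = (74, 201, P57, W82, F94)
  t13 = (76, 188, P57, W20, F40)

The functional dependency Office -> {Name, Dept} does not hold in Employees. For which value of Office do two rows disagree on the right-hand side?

Office=W32: row 1 → {Name,Dept} = (72, P19) ✓
Office=W86: row 2 → {Name,Dept} = (85, P10) ✓
Office=W77: row 3 → {Name,Dept} = (87, P49) ✓
Office=W21: rows 4, 5 → {Name,Dept} = (88, P19), (88, P19) ✓
Office=W10: row 6 → {Name,Dept} = (72, P19) ✓
Office=W83: row 7 → {Name,Dept} = (85, P15) ✓
Office=W19: row 8 → {Name,Dept} = (72, P63) ✓
Office=W85: row 9 → {Name,Dept} = (81, P28) ✓
Office=W23: row 10 → {Name,Dept} = (83, P97) ✓
Office=W20: rows 11, 13 → {Name,Dept} takes values {(82, P92), (76, P57)} — violation
Office=W82: row 12 → {Name,Dept} = (74, P57) ✓
The only Office value with inconsistent RHS is Office=W20.

W20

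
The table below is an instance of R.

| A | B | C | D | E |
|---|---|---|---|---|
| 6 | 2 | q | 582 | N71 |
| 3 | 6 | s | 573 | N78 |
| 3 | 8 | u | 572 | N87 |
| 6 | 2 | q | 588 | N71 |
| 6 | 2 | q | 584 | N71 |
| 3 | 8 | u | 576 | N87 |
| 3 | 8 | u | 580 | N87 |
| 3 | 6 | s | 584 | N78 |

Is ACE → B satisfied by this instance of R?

Yes

(A=6, C=q, E=N71): 3 rows → B = 2, 2, 2 ✓
(A=3, C=s, E=N78): 2 rows → B = 6, 6 ✓
(A=3, C=u, E=N87): 3 rows → B = 8, 8, 8 ✓
Every ACE value is associated with a single B value, so ACE → B holds.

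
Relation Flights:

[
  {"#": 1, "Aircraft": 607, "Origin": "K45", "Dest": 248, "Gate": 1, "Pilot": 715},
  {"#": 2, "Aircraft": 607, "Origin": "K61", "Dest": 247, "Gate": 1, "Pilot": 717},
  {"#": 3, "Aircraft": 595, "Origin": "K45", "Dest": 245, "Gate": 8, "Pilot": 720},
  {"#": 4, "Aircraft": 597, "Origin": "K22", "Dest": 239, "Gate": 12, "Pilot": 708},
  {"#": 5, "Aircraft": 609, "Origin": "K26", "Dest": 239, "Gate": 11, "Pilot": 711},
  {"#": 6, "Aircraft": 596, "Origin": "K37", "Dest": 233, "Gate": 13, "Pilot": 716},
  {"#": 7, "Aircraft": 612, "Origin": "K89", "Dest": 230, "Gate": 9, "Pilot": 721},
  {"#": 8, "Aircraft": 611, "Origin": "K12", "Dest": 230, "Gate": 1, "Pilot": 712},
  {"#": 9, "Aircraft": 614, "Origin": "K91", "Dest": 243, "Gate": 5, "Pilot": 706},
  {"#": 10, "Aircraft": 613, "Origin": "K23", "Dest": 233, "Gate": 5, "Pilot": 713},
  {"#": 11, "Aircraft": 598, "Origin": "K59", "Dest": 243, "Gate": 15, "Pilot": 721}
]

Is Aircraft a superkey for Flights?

Rows 1 and 2 have the same Aircraft value Aircraft=607 but are distinct tuples, so Aircraft does not determine every attribute — not a superkey.

No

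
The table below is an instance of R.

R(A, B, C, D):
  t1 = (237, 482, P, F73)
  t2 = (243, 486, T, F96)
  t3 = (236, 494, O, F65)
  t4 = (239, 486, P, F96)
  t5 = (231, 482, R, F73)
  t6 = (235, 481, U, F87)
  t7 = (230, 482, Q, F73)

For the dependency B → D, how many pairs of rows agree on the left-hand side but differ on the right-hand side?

0

B=482: all 3 rows agree on D — 0 pairs.
B=486: all 2 rows agree on D — 0 pairs.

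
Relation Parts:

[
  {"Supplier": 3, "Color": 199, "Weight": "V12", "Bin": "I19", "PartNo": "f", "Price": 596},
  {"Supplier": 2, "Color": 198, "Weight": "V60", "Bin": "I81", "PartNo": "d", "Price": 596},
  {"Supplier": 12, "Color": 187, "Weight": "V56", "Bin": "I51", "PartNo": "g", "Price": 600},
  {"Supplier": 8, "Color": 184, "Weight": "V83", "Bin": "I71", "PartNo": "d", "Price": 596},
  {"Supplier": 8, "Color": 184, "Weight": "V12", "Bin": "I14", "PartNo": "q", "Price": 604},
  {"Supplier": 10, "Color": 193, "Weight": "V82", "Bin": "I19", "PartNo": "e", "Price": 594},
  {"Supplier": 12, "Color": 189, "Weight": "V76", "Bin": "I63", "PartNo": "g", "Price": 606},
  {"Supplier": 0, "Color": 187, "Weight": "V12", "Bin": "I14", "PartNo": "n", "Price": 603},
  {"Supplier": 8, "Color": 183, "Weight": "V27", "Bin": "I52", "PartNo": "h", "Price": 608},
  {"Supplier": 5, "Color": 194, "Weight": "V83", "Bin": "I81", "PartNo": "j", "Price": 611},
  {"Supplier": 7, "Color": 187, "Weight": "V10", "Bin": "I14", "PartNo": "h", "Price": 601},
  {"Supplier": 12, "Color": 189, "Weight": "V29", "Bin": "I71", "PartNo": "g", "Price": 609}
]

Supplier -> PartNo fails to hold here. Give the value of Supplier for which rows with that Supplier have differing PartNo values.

Supplier=3: 1 row → PartNo = f ✓
Supplier=2: 1 row → PartNo = d ✓
Supplier=12: 3 rows → PartNo = g, g, g ✓
Supplier=8: 3 rows → PartNo takes values {d, q, h} — violation
Supplier=10: 1 row → PartNo = e ✓
Supplier=0: 1 row → PartNo = n ✓
Supplier=5: 1 row → PartNo = j ✓
Supplier=7: 1 row → PartNo = h ✓
The only Supplier value with inconsistent PartNo is Supplier=8.

8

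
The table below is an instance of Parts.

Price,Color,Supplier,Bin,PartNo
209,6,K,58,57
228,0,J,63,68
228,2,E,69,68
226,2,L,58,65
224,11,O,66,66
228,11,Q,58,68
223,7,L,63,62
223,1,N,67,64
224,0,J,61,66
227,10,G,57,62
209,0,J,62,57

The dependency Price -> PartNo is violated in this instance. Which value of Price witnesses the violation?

223

Price=209: 2 rows → PartNo = 57, 57 ✓
Price=228: 3 rows → PartNo = 68, 68, 68 ✓
Price=226: 1 row → PartNo = 65 ✓
Price=224: 2 rows → PartNo = 66, 66 ✓
Price=223: 2 rows → PartNo takes values {62, 64} — violation
Price=227: 1 row → PartNo = 62 ✓
The only Price value with inconsistent PartNo is Price=223.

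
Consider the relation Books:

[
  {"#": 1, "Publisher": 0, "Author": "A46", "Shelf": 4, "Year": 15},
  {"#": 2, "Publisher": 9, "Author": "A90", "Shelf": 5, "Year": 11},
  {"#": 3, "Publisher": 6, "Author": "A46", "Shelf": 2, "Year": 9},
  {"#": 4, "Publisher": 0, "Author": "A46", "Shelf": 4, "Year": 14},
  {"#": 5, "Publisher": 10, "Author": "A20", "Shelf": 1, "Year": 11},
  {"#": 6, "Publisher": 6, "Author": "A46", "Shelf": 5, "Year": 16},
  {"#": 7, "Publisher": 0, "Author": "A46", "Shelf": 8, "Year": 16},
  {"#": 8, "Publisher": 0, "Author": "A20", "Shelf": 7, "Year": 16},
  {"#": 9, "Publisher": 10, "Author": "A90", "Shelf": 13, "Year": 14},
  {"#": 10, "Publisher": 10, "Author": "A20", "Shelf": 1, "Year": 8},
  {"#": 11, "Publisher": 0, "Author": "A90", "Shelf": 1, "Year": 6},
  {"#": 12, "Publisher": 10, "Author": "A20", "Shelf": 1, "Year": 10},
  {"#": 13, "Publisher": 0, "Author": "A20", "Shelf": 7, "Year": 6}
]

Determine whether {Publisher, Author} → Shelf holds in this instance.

No

(Publisher=0, Author=A46): rows 1, 4, 7 → Shelf takes values {4, 8} — violation
(Publisher=9, Author=A90): row 2 → Shelf = 5 ✓
(Publisher=6, Author=A46): rows 3, 6 → Shelf takes values {2, 5} — violation
(Publisher=10, Author=A20): rows 5, 10, 12 → Shelf = 1, 1, 1 ✓
(Publisher=0, Author=A20): rows 8, 13 → Shelf = 7, 7 ✓
(Publisher=10, Author=A90): row 9 → Shelf = 13 ✓
(Publisher=0, Author=A90): row 11 → Shelf = 1 ✓
Two rows agree on {Publisher, Author} but differ on Shelf, so {Publisher, Author} → Shelf does not hold.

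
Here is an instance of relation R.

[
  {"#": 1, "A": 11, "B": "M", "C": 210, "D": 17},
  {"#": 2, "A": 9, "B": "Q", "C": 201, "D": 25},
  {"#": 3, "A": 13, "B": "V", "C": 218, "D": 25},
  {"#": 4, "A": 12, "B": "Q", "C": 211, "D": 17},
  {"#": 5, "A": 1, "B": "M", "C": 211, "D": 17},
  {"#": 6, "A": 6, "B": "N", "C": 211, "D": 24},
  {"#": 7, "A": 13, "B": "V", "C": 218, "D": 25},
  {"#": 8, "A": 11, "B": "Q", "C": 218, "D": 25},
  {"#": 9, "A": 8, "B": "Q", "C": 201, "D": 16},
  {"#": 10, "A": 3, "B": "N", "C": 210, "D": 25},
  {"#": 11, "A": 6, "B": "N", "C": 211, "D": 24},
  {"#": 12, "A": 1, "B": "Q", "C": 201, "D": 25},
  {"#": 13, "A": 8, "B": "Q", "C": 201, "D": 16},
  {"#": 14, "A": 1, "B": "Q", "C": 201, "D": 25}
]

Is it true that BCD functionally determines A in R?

(B=M, C=210, D=17): row 1 → A = 11 ✓
(B=Q, C=201, D=25): rows 2, 12, 14 → A takes values {9, 1} — violation
(B=V, C=218, D=25): rows 3, 7 → A = 13, 13 ✓
(B=Q, C=211, D=17): row 4 → A = 12 ✓
(B=M, C=211, D=17): row 5 → A = 1 ✓
(B=N, C=211, D=24): rows 6, 11 → A = 6, 6 ✓
(B=Q, C=218, D=25): row 8 → A = 11 ✓
(B=Q, C=201, D=16): rows 9, 13 → A = 8, 8 ✓
(B=N, C=210, D=25): row 10 → A = 3 ✓
Two rows agree on BCD but differ on A, so BCD → A does not hold.

No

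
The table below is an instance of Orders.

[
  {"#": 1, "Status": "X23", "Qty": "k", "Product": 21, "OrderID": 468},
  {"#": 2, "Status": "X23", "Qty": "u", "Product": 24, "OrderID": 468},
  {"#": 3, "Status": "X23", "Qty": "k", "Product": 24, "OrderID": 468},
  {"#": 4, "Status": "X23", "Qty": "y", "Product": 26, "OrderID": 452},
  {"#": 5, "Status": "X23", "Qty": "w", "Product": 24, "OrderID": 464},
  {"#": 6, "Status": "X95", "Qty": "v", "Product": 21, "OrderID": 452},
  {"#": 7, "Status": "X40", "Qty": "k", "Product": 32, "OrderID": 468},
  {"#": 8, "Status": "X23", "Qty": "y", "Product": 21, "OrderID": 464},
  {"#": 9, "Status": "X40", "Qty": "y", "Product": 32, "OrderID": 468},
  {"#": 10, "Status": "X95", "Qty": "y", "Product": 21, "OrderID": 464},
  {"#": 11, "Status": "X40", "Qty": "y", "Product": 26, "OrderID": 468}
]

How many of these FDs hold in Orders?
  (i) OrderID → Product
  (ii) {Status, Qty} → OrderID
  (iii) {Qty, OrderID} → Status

0

(i) OrderID → Product: OrderID=468: rows 1, 2, 3, 7, 9, 11 → Product takes values {21, 24, 32, 26} — violation; OrderID=452: rows 4, 6 → Product takes values {26, 21} — violation; OrderID=464: rows 5, 8, 10 → Product takes values {24, 21} — violation — fails.
(ii) {Status, Qty} → OrderID: (Status=X23, Qty=y): rows 4, 8 → OrderID takes values {452, 464} — violation — fails.
(iii) {Qty, OrderID} → Status: (Qty=k, OrderID=468): rows 1, 3, 7 → Status takes values {X23, X40} — violation; (Qty=y, OrderID=464): rows 8, 10 → Status takes values {X23, X95} — violation — fails.
None of the 3 dependencies hold.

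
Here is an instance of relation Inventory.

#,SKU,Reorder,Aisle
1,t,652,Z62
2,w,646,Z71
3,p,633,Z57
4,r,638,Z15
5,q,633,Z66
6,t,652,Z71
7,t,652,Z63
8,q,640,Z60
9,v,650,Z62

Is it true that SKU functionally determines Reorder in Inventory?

SKU=t: rows 1, 6, 7 → Reorder = 652, 652, 652 ✓
SKU=w: row 2 → Reorder = 646 ✓
SKU=p: row 3 → Reorder = 633 ✓
SKU=r: row 4 → Reorder = 638 ✓
SKU=q: rows 5, 8 → Reorder takes values {633, 640} — violation
SKU=v: row 9 → Reorder = 650 ✓
Two rows agree on SKU but differ on Reorder, so SKU -> Reorder does not hold.

No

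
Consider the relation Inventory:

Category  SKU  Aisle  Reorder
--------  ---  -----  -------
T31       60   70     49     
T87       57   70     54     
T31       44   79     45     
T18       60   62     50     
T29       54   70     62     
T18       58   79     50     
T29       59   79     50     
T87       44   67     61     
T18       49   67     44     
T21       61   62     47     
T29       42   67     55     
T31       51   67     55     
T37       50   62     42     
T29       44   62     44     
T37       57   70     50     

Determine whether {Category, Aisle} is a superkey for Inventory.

Yes

All 15 rows have distinct {Category, Aisle} values, so {Category, Aisle} → (all attributes) holds and {Category, Aisle} is a superkey.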